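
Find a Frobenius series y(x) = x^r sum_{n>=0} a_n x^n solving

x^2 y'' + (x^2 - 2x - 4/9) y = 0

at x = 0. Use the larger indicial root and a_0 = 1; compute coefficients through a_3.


Write in Frobenius form y'' + (p(x)/x) y' + (q(x)/x^2) y = 0:
  p(x) = 0,  q(x) = x^2 - 2x - 4/9.
Indicial equation: r(r-1) + (0) r + (-4/9) = 0 -> roots r_1 = 4/3, r_2 = -1/3.
Take r = r_1 = 4/3. Let y(x) = x^r sum_{n>=0} a_n x^n with a_0 = 1.
Substitute y = x^r sum a_n x^n and match x^{r+n}. The recurrence is
  D(n) a_n - 2 a_{n-1} + 1 a_{n-2} = 0,  where D(n) = (r+n)(r+n-1) + (0)(r+n) + (-4/9).
  a_n = [2 a_{n-1} - 1 a_{n-2}] / D(n).
Since the indicial polynomial factors as (r - r_1)(r - r_2), D(n) = (r_1 + n - r_1)(r_1 + n - r_2) = n(n + 5/3).
Evaluating step by step (a_0 = 1):
  n = 1: D(1) = 1(1 + 5/3) = 8/3; numerator = 2(1) = 2; a_1 = (2)/(8/3) = 3/4
  n = 2: D(2) = 2(2 + 5/3) = 22/3; numerator = 2(3/4) - 1(1) = 1/2; a_2 = (1/2)/(22/3) = 3/44
  n = 3: D(3) = 3(3 + 5/3) = 14; numerator = 2(3/44) - 1(3/4) = -27/44; a_3 = (-27/44)/(14) = -27/616

r = 4/3; a_0 = 1; a_1 = 3/4; a_2 = 3/44; a_3 = -27/616


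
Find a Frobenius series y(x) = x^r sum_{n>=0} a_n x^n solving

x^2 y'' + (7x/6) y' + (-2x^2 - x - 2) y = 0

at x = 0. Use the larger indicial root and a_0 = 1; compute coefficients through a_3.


Write in Frobenius form y'' + (p(x)/x) y' + (q(x)/x^2) y = 0:
  p(x) = 7/6,  q(x) = -2x^2 - x - 2.
Indicial equation: r(r-1) + (7/6) r + (-2) = 0 -> roots r_1 = 4/3, r_2 = -3/2.
Take r = r_1 = 4/3. Let y(x) = x^r sum_{n>=0} a_n x^n with a_0 = 1.
Substitute y = x^r sum a_n x^n and match x^{r+n}. The recurrence is
  D(n) a_n - 1 a_{n-1} - 2 a_{n-2} = 0,  where D(n) = (r+n)(r+n-1) + (7/6)(r+n) + (-2).
  a_n = [1 a_{n-1} + 2 a_{n-2}] / D(n).
Since the indicial polynomial factors as (r - r_1)(r - r_2), D(n) = (r_1 + n - r_1)(r_1 + n - r_2) = n(n + 17/6).
Evaluating step by step (a_0 = 1):
  n = 1: D(1) = 1(1 + 17/6) = 23/6; numerator = 1(1) = 1; a_1 = (1)/(23/6) = 6/23
  n = 2: D(2) = 2(2 + 17/6) = 29/3; numerator = 1(6/23) + 2(1) = 52/23; a_2 = (52/23)/(29/3) = 156/667
  n = 3: D(3) = 3(3 + 17/6) = 35/2; numerator = 1(156/667) + 2(6/23) = 504/667; a_3 = (504/667)/(35/2) = 144/3335

r = 4/3; a_0 = 1; a_1 = 6/23; a_2 = 156/667; a_3 = 144/3335


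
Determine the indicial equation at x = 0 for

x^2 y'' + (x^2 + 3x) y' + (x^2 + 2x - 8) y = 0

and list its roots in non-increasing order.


Divide by x^2 to reach normal form y'' + P_1(x) y' + P_2(x) y = 0 with P_1(x) = 1 + 3/x and P_2(x) = 1 + 2/x - 8/x^2.
x = 0 is a singular point because the y'-coefficient 1 + 3/x has a pole at x = 0 and the y-coefficient 1 + 2/x - 8/x^2 has a pole at x = 0.
It is a regular singular point because x P_1(x) = p(x) = x + 3 and x^2 P_2(x) = q(x) = x^2 + 2x - 8 are polynomials, hence analytic at x = 0.
p(0) = 3,  q(0) = -8.
Indicial equation: r(r-1) + p(0) r + q(0) = 0, i.e. r^2 + (p(0) - 1) r + q(0) = 0, i.e. r^2 + 2 r - 8 = 0.
Discriminant: (2)^2 - 4(-8) = 36, so r = (-2 ± 6)/2.
Solving: r_1 = 2, r_2 = -4.

indicial: r^2 + 2 r - 8 = 0; roots r_1 = 2, r_2 = -4


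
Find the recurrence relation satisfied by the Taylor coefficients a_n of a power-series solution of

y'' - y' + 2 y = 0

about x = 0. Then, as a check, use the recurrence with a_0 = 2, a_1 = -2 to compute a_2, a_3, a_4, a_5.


Substitute y = sum_n a_n x^n.
y''(x) has coefficient (n+2)(n+1) a_{n+2} at x^n;
-y'(x) has coefficient -(n+1) a_{n+1} at x^n;
2 y(x) has coefficient 2 a_n at x^n.
Matching x^n: (n+2)(n+1) a_{n+2} - (n+1) a_{n+1} + 2 a_n = 0.
Thus a_{n+2} = [(n+1) a_{n+1} - 2 a_n] / ((n+1)(n+2)).

Check with a_0 = 2, a_1 = -2 (apply the recurrence for n = 0, 1, 2, 3): a_0 = 2, a_1 = -2, a_2 = -3, a_3 = -1/3, a_4 = 5/12, a_5 = 7/60.

a_(n+2) = [(n+1) a_(n+1) - 2 a_n] / ((n+1)(n+2)); check: a_0 = 2, a_1 = -2, a_2 = -3, a_3 = -1/3, a_4 = 5/12, a_5 = 7/60


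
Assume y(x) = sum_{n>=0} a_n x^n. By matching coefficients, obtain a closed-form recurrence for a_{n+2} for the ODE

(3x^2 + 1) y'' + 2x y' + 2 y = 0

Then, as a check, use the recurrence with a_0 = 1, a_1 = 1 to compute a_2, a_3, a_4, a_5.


Substitute y = sum_n a_n x^n.
(1 + 3 x^2) y'' contributes (n+2)(n+1) a_{n+2} + 3 n(n-1) a_n at x^n.
2 x y'(x) contributes 2 n a_n at x^n.
2 y(x) contributes 2 a_n at x^n.
Matching x^n: (n+2)(n+1) a_{n+2} + (3 n(n-1) + 2 n + 2) a_n = 0.
Thus a_{n+2} = (-3 n(n-1) - 2 n - 2) / ((n+1)(n+2)) * a_n.

Check with a_0 = 1, a_1 = 1 (apply the recurrence for n = 0, 1, 2, 3): a_0 = 1, a_1 = 1, a_2 = -1, a_3 = -2/3, a_4 = 1, a_5 = 13/15.

a_(n+2) = (-3 n(n-1) - 2 n - 2) / ((n+1)(n+2)) * a_n; check: a_0 = 1, a_1 = 1, a_2 = -1, a_3 = -2/3, a_4 = 1, a_5 = 13/15


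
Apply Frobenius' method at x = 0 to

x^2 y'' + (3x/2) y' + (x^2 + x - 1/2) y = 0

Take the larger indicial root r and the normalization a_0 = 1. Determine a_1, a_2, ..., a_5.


Write in Frobenius form y'' + (p(x)/x) y' + (q(x)/x^2) y = 0:
  p(x) = 3/2,  q(x) = x^2 + x - 1/2.
Indicial equation: r(r-1) + (3/2) r + (-1/2) = 0 -> roots r_1 = 1/2, r_2 = -1.
Take r = r_1 = 1/2. Let y(x) = x^r sum_{n>=0} a_n x^n with a_0 = 1.
Substitute y = x^r sum a_n x^n and match x^{r+n}. The recurrence is
  D(n) a_n + 1 a_{n-1} + 1 a_{n-2} = 0,  where D(n) = (r+n)(r+n-1) + (3/2)(r+n) + (-1/2).
  a_n = [-1 a_{n-1} - 1 a_{n-2}] / D(n).
Since the indicial polynomial factors as (r - r_1)(r - r_2), D(n) = (r_1 + n - r_1)(r_1 + n - r_2) = n(n + 3/2).
Evaluating step by step (a_0 = 1):
  n = 1: D(1) = 1(1 + 3/2) = 5/2; numerator = -1(1) = -1; a_1 = (-1)/(5/2) = -2/5
  n = 2: D(2) = 2(2 + 3/2) = 7; numerator = -1(-2/5) - 1(1) = -3/5; a_2 = (-3/5)/(7) = -3/35
  n = 3: D(3) = 3(3 + 3/2) = 27/2; numerator = -1(-3/35) - 1(-2/5) = 17/35; a_3 = (17/35)/(27/2) = 34/945
  n = 4: D(4) = 4(4 + 3/2) = 22; numerator = -1(34/945) - 1(-3/35) = 47/945; a_4 = (47/945)/(22) = 47/20790
  n = 5: D(5) = 5(5 + 3/2) = 65/2; numerator = -1(47/20790) - 1(34/945) = -53/1386; a_5 = (-53/1386)/(65/2) = -53/45045

r = 1/2; a_0 = 1; a_1 = -2/5; a_2 = -3/35; a_3 = 34/945; a_4 = 47/20790; a_5 = -53/45045


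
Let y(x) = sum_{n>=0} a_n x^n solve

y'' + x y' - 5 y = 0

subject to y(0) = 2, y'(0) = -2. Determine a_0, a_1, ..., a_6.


Ansatz: y(x) = sum_{n>=0} a_n x^n, so y'(x) = sum_{n>=1} n a_n x^(n-1) and y''(x) = sum_{n>=2} n(n-1) a_n x^(n-2).
Substitute into P(x) y'' + Q(x) y' + R(x) y = 0 with P(x) = 1, Q(x) = x, R(x) = -5, and match powers of x.
Initial conditions: a_0 = 2, a_1 = -2.
Setting the coefficient of each power of x to zero and solving order by order (substituting the coefficients already found):
  x^0: 2 a_2 - 5 a_0 = 0  ->  2 a_2 = 5 a_0 = 10  ->  a_2 = 5
  x^1: 6 a_3 - 4 a_1 = 0  ->  6 a_3 = 4 a_1 = -8  ->  a_3 = -4/3
  x^2: 12 a_4 - 3 a_2 = 0  ->  12 a_4 = 3 a_2 = 15  ->  a_4 = 5/4
  x^3: 20 a_5 - 2 a_3 = 0  ->  20 a_5 = 2 a_3 = -8/3  ->  a_5 = -2/15
  x^4: 30 a_6 - a_4 = 0  ->  30 a_6 = a_4 = 5/4  ->  a_6 = 1/24
Truncated series: y(x) = 2 - 2 x + 5 x^2 - (4/3) x^3 + (5/4) x^4 - (2/15) x^5 + (1/24) x^6 + O(x^7).

a_0 = 2; a_1 = -2; a_2 = 5; a_3 = -4/3; a_4 = 5/4; a_5 = -2/15; a_6 = 1/24


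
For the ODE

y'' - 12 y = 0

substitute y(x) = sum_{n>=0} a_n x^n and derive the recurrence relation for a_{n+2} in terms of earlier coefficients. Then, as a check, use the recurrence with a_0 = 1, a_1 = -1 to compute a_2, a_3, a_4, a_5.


Substitute y = sum_n a_n x^n into y'' + (const) y = 0.
y''(x) = sum_{n>=0} (n+2)(n+1) a_{n+2} x^n.
The ODE becomes sum_n [(n+2)(n+1) a_{n+2} - 12 a_n] x^n = 0.
Setting each coefficient to zero gives the recurrence:
  (n+2)(n+1) a_{n+2} - 12 a_n = 0,
  a_{n+2} = 12 / ((n+1)(n+2)) a_n.

Check with a_0 = 1, a_1 = -1 (apply the recurrence for n = 0, 1, 2, 3): a_0 = 1, a_1 = -1, a_2 = 6, a_3 = -2, a_4 = 6, a_5 = -6/5.

a_{n+2} = 12/((n+1)(n+2)) * a_n; check: a_0 = 1, a_1 = -1, a_2 = 6, a_3 = -2, a_4 = 6, a_5 = -6/5


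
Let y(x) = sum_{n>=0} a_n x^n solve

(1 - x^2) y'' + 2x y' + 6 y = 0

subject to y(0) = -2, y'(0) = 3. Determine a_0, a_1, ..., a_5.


Ansatz: y(x) = sum_{n>=0} a_n x^n, so y'(x) = sum_{n>=1} n a_n x^(n-1) and y''(x) = sum_{n>=2} n(n-1) a_n x^(n-2).
Substitute into P(x) y'' + Q(x) y' + R(x) y = 0 with P(x) = 1 - x^2, Q(x) = 2x, R(x) = 6, and match powers of x.
Initial conditions: a_0 = -2, a_1 = 3.
Setting the coefficient of each power of x to zero and solving order by order (substituting the coefficients already found):
  x^0: 2 a_2 + 6 a_0 = 0  ->  2 a_2 = -6 a_0 = 12  ->  a_2 = 6
  x^1: 6 a_3 + 8 a_1 = 0  ->  6 a_3 = -8 a_1 = -24  ->  a_3 = -4
  x^2: 12 a_4 + 8 a_2 = 0  ->  12 a_4 = -8 a_2 = -48  ->  a_4 = -4
  x^3: 20 a_5 + 6 a_3 = 0  ->  20 a_5 = -6 a_3 = 24  ->  a_5 = 6/5
Truncated series: y(x) = -2 + 3 x + 6 x^2 - 4 x^3 - 4 x^4 + (6/5) x^5 + O(x^6).

a_0 = -2; a_1 = 3; a_2 = 6; a_3 = -4; a_4 = -4; a_5 = 6/5


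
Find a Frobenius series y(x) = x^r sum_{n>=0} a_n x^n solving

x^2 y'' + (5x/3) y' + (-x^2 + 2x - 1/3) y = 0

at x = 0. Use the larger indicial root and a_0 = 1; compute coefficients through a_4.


Write in Frobenius form y'' + (p(x)/x) y' + (q(x)/x^2) y = 0:
  p(x) = 5/3,  q(x) = -x^2 + 2x - 1/3.
Indicial equation: r(r-1) + (5/3) r + (-1/3) = 0 -> roots r_1 = 1/3, r_2 = -1.
Take r = r_1 = 1/3. Let y(x) = x^r sum_{n>=0} a_n x^n with a_0 = 1.
Substitute y = x^r sum a_n x^n and match x^{r+n}. The recurrence is
  D(n) a_n + 2 a_{n-1} - 1 a_{n-2} = 0,  where D(n) = (r+n)(r+n-1) + (5/3)(r+n) + (-1/3).
  a_n = [-2 a_{n-1} + 1 a_{n-2}] / D(n).
Since the indicial polynomial factors as (r - r_1)(r - r_2), D(n) = (r_1 + n - r_1)(r_1 + n - r_2) = n(n + 4/3).
Evaluating step by step (a_0 = 1):
  n = 1: D(1) = 1(1 + 4/3) = 7/3; numerator = -2(1) = -2; a_1 = (-2)/(7/3) = -6/7
  n = 2: D(2) = 2(2 + 4/3) = 20/3; numerator = -2(-6/7) + 1(1) = 19/7; a_2 = (19/7)/(20/3) = 57/140
  n = 3: D(3) = 3(3 + 4/3) = 13; numerator = -2(57/140) + 1(-6/7) = -117/70; a_3 = (-117/70)/(13) = -9/70
  n = 4: D(4) = 4(4 + 4/3) = 64/3; numerator = -2(-9/70) + 1(57/140) = 93/140; a_4 = (93/140)/(64/3) = 279/8960

r = 1/3; a_0 = 1; a_1 = -6/7; a_2 = 57/140; a_3 = -9/70; a_4 = 279/8960


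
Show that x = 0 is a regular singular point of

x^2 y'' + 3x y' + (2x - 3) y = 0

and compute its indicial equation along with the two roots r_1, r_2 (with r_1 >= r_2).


Divide by x^2 to reach normal form y'' + P_1(x) y' + P_2(x) y = 0 with P_1(x) = 3/x and P_2(x) = 2/x - 3/x^2.
x = 0 is a singular point because the y'-coefficient 3/x has a pole at x = 0 and the y-coefficient 2/x - 3/x^2 has a pole at x = 0.
It is a regular singular point because x P_1(x) = p(x) = 3 and x^2 P_2(x) = q(x) = 2x - 3 are polynomials, hence analytic at x = 0.
p(0) = 3,  q(0) = -3.
Indicial equation: r(r-1) + p(0) r + q(0) = 0, i.e. r^2 + (p(0) - 1) r + q(0) = 0, i.e. r^2 + 2 r - 3 = 0.
Discriminant: (2)^2 - 4(-3) = 16, so r = (-2 ± 4)/2.
Solving: r_1 = 1, r_2 = -3.

indicial: r^2 + 2 r - 3 = 0; roots r_1 = 1, r_2 = -3


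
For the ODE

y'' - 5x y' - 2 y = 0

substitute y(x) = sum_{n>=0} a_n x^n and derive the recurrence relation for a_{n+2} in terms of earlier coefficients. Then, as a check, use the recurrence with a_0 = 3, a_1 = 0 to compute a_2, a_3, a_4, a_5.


Substitute y = sum_n a_n x^n.
y''(x) has coefficient (n+2)(n+1) a_{n+2} at x^n;
-5 x y'(x) has coefficient -5 n a_n at x^n (shift);
-2 y(x) has coefficient -2 a_n at x^n.
Matching x^n: (n+2)(n+1) a_{n+2} + (-5n - 2) a_n = 0.
Thus a_{n+2} = (5n + 2) / ((n+1)(n+2)) * a_n.

Check with a_0 = 3, a_1 = 0 (apply the recurrence for n = 0, 1, 2, 3): a_0 = 3, a_1 = 0, a_2 = 3, a_3 = 0, a_4 = 3, a_5 = 0.

a_(n+2) = (5n + 2) / ((n+1)(n+2)) * a_n; check: a_0 = 3, a_1 = 0, a_2 = 3, a_3 = 0, a_4 = 3, a_5 = 0


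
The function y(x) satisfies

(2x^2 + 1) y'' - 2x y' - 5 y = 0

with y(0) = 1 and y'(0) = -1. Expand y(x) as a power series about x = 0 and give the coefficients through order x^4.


Ansatz: y(x) = sum_{n>=0} a_n x^n, so y'(x) = sum_{n>=1} n a_n x^(n-1) and y''(x) = sum_{n>=2} n(n-1) a_n x^(n-2).
Substitute into P(x) y'' + Q(x) y' + R(x) y = 0 with P(x) = 2x^2 + 1, Q(x) = -2x, R(x) = -5, and match powers of x.
Initial conditions: a_0 = 1, a_1 = -1.
Setting the coefficient of each power of x to zero and solving order by order (substituting the coefficients already found):
  x^0: 2 a_2 - 5 a_0 = 0  ->  2 a_2 = 5 a_0 = 5  ->  a_2 = 5/2
  x^1: 6 a_3 - 7 a_1 = 0  ->  6 a_3 = 7 a_1 = -7  ->  a_3 = -7/6
  x^2: 12 a_4 - 5 a_2 = 0  ->  12 a_4 = 5 a_2 = 25/2  ->  a_4 = 25/24
Truncated series: y(x) = 1 - x + (5/2) x^2 - (7/6) x^3 + (25/24) x^4 + O(x^5).

a_0 = 1; a_1 = -1; a_2 = 5/2; a_3 = -7/6; a_4 = 25/24


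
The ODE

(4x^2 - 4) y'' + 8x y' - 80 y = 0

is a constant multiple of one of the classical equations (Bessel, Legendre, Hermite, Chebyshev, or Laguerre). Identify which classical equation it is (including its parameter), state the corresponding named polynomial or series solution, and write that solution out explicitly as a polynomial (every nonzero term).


All three coefficients share the factor -4; dividing through by -4 gives  (1 - x^2) y'' - 2x y' + 20 y = 0.
This matches the Legendre equation (1 - x^2) y'' - 2x y' + n(n+1) y = 0 (note the -2x y' term) with n(n+1) = 20, so n = 4; the polynomial solution is P_4(x).
With y = sum_k a_k x^k, matching x^k gives (k+2)(k+1) a_{k+2} = [k(k+1) - n(n+1)] a_k = (k - 4)(k + 5) a_k. The right side vanishes at k = 4, so the series with the parity of 4 terminates at degree 4.
Standard normalization (P_n(1) = 1): leading coefficient (2n)!/(2^n (n!)^2) = 40320/(16*576) = 35/8, so a_4 = 35/8. Work downward with a_k = (k+1)(k+2) a_{k+2} / ((k - 4)(k + 5)):
  a_2 = (3)(4)(35/8) / ((2 - 4)(2 + 5)) = (105/2)/(-14) = -15/4
  a_0 = (1)(2)(-15/4) / ((0 - 4)(0 + 5)) = (-15/2)/(-20) = 3/8
Hence P_4(x) = 35 x^4/8 - 15 x^2/4 + 3/8.

P_4(x); series = 35 x^4/8 - 15 x^2/4 + 3/8


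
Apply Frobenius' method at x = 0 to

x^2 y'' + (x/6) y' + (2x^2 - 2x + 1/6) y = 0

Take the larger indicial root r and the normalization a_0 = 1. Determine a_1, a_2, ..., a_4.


Write in Frobenius form y'' + (p(x)/x) y' + (q(x)/x^2) y = 0:
  p(x) = 1/6,  q(x) = 2x^2 - 2x + 1/6.
Indicial equation: r(r-1) + (1/6) r + (1/6) = 0 -> roots r_1 = 1/2, r_2 = 1/3.
Take r = r_1 = 1/2. Let y(x) = x^r sum_{n>=0} a_n x^n with a_0 = 1.
Substitute y = x^r sum a_n x^n and match x^{r+n}. The recurrence is
  D(n) a_n - 2 a_{n-1} + 2 a_{n-2} = 0,  where D(n) = (r+n)(r+n-1) + (1/6)(r+n) + (1/6).
  a_n = [2 a_{n-1} - 2 a_{n-2}] / D(n).
Since the indicial polynomial factors as (r - r_1)(r - r_2), D(n) = (r_1 + n - r_1)(r_1 + n - r_2) = n(n + 1/6).
Evaluating step by step (a_0 = 1):
  n = 1: D(1) = 1(1 + 1/6) = 7/6; numerator = 2(1) = 2; a_1 = (2)/(7/6) = 12/7
  n = 2: D(2) = 2(2 + 1/6) = 13/3; numerator = 2(12/7) - 2(1) = 10/7; a_2 = (10/7)/(13/3) = 30/91
  n = 3: D(3) = 3(3 + 1/6) = 19/2; numerator = 2(30/91) - 2(12/7) = -36/13; a_3 = (-36/13)/(19/2) = -72/247
  n = 4: D(4) = 4(4 + 1/6) = 50/3; numerator = 2(-72/247) - 2(30/91) = -2148/1729; a_4 = (-2148/1729)/(50/3) = -3222/43225

r = 1/2; a_0 = 1; a_1 = 12/7; a_2 = 30/91; a_3 = -72/247; a_4 = -3222/43225


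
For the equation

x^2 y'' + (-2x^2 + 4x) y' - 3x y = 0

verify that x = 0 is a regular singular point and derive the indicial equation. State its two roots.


Divide by x^2 to reach normal form y'' + P_1(x) y' + P_2(x) y = 0 with P_1(x) = -2 + 4/x and P_2(x) = -3/x.
x = 0 is a singular point because the y'-coefficient -2 + 4/x has a pole at x = 0 and the y-coefficient -3/x has a pole at x = 0.
It is a regular singular point because x P_1(x) = p(x) = 4 - 2x and x^2 P_2(x) = q(x) = -3x are polynomials, hence analytic at x = 0.
p(0) = 4,  q(0) = 0.
Indicial equation: r(r-1) + p(0) r + q(0) = 0, i.e. r^2 + (p(0) - 1) r + q(0) = 0, i.e. r^2 + 3 r = 0.
Discriminant: (3)^2 - 4(0) = 9, so r = (-3 ± 3)/2.
Solving: r_1 = 0, r_2 = -3.

indicial: r^2 + 3 r = 0; roots r_1 = 0, r_2 = -3


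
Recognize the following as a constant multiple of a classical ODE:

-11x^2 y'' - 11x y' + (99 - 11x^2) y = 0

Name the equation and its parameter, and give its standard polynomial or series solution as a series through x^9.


All three coefficients share the factor -11; dividing through by -11 gives  x^2 y'' + x y' + (x^2 - 9) y = 0.
This matches the Bessel equation x^2 y'' + x y' + (x^2 - nu^2) y = 0 with nu^2 = 9, so nu = 3; the solution bounded at x = 0 is J_3(x).
Frobenius at x = 0: indicial roots ±nu; for r = nu the recurrence k(k + 2nu) c_k = -c_{k-2} gives the standard series J_nu(x) = sum_{k>=0} (-1)^k / (k! (k+nu)!) (x/2)^(2k+nu). Evaluate the first 4 terms:
  k = 0: (-1)^0 / (0! * 3! * 2^3) x^3 = 1/(1*6*8) x^3 = (1/48) x^3
  k = 1: (-1)^1 / (1! * 4! * 2^5) x^5 = -1/(1*24*32) x^5 = (-1/768) x^5
  k = 2: (-1)^2 / (2! * 5! * 2^7) x^7 = 1/(2*120*128) x^7 = (1/30720) x^7
  k = 3: (-1)^3 / (3! * 6! * 2^9) x^9 = -1/(6*720*512) x^9 = (-1/2211840) x^9
Hence J_3(x) = -x^9/2211840 + x^7/30720 - x^5/768 + x^3/48 + ....

J_3(x); series = -x^9/2211840 + x^7/30720 - x^5/768 + x^3/48


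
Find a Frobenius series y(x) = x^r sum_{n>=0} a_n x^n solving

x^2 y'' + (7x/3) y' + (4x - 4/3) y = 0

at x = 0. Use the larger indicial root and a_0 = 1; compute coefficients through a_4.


Write in Frobenius form y'' + (p(x)/x) y' + (q(x)/x^2) y = 0:
  p(x) = 7/3,  q(x) = 4x - 4/3.
Indicial equation: r(r-1) + (7/3) r + (-4/3) = 0 -> roots r_1 = 2/3, r_2 = -2.
Take r = r_1 = 2/3. Let y(x) = x^r sum_{n>=0} a_n x^n with a_0 = 1.
Substitute y = x^r sum a_n x^n and match x^{r+n}. The recurrence is
  D(n) a_n + 4 a_{n-1} = 0,  where D(n) = (r+n)(r+n-1) + (7/3)(r+n) + (-4/3).
  a_n = -4 / D(n) * a_{n-1}.
Since the indicial polynomial factors as (r - r_1)(r - r_2), D(n) = (r_1 + n - r_1)(r_1 + n - r_2) = n(n + 8/3).
Evaluating step by step (a_0 = 1):
  n = 1: D(1) = 1(1 + 8/3) = 11/3; numerator = -4(1) = -4; a_1 = (-4)/(11/3) = -12/11
  n = 2: D(2) = 2(2 + 8/3) = 28/3; numerator = -4(-12/11) = 48/11; a_2 = (48/11)/(28/3) = 36/77
  n = 3: D(3) = 3(3 + 8/3) = 17; numerator = -4(36/77) = -144/77; a_3 = (-144/77)/(17) = -144/1309
  n = 4: D(4) = 4(4 + 8/3) = 80/3; numerator = -4(-144/1309) = 576/1309; a_4 = (576/1309)/(80/3) = 108/6545

r = 2/3; a_0 = 1; a_1 = -12/11; a_2 = 36/77; a_3 = -144/1309; a_4 = 108/6545


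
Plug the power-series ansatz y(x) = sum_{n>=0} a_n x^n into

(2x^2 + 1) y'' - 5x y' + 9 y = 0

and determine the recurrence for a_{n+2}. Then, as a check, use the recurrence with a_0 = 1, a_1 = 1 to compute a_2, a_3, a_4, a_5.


Substitute y = sum_n a_n x^n.
(1 + 2 x^2) y'' contributes (n+2)(n+1) a_{n+2} + 2 n(n-1) a_n at x^n.
-5 x y'(x) contributes -5 n a_n at x^n.
9 y(x) contributes 9 a_n at x^n.
Matching x^n: (n+2)(n+1) a_{n+2} + (2 n(n-1) - 5 n + 9) a_n = 0.
Thus a_{n+2} = (-2 n(n-1) + 5 n - 9) / ((n+1)(n+2)) * a_n.

Check with a_0 = 1, a_1 = 1 (apply the recurrence for n = 0, 1, 2, 3): a_0 = 1, a_1 = 1, a_2 = -9/2, a_3 = -2/3, a_4 = 9/8, a_5 = 1/5.

a_(n+2) = (-2 n(n-1) + 5 n - 9) / ((n+1)(n+2)) * a_n; check: a_0 = 1, a_1 = 1, a_2 = -9/2, a_3 = -2/3, a_4 = 9/8, a_5 = 1/5


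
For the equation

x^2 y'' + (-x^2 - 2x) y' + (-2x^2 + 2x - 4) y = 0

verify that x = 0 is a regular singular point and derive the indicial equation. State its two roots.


Divide by x^2 to reach normal form y'' + P_1(x) y' + P_2(x) y = 0 with P_1(x) = -1 - 2/x and P_2(x) = -2 + 2/x - 4/x^2.
x = 0 is a singular point because the y'-coefficient -1 - 2/x has a pole at x = 0 and the y-coefficient -2 + 2/x - 4/x^2 has a pole at x = 0.
It is a regular singular point because x P_1(x) = p(x) = -x - 2 and x^2 P_2(x) = q(x) = -2x^2 + 2x - 4 are polynomials, hence analytic at x = 0.
p(0) = -2,  q(0) = -4.
Indicial equation: r(r-1) + p(0) r + q(0) = 0, i.e. r^2 + (p(0) - 1) r + q(0) = 0, i.e. r^2 - 3 r - 4 = 0.
Discriminant: (-3)^2 - 4(-4) = 25, so r = (3 ± 5)/2.
Solving: r_1 = 4, r_2 = -1.

indicial: r^2 - 3 r - 4 = 0; roots r_1 = 4, r_2 = -1


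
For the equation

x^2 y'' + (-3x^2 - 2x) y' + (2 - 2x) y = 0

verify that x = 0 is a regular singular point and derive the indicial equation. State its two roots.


Divide by x^2 to reach normal form y'' + P_1(x) y' + P_2(x) y = 0 with P_1(x) = -3 - 2/x and P_2(x) = -2/x + 2/x^2.
x = 0 is a singular point because the y'-coefficient -3 - 2/x has a pole at x = 0 and the y-coefficient -2/x + 2/x^2 has a pole at x = 0.
It is a regular singular point because x P_1(x) = p(x) = -3x - 2 and x^2 P_2(x) = q(x) = 2 - 2x are polynomials, hence analytic at x = 0.
p(0) = -2,  q(0) = 2.
Indicial equation: r(r-1) + p(0) r + q(0) = 0, i.e. r^2 + (p(0) - 1) r + q(0) = 0, i.e. r^2 - 3 r + 2 = 0.
Discriminant: (-3)^2 - 4(2) = 1, so r = (3 ± 1)/2.
Solving: r_1 = 2, r_2 = 1.

indicial: r^2 - 3 r + 2 = 0; roots r_1 = 2, r_2 = 1


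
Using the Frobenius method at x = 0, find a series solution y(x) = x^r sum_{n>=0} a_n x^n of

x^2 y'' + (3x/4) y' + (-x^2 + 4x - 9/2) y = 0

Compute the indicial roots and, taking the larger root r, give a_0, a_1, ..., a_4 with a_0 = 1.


Write in Frobenius form y'' + (p(x)/x) y' + (q(x)/x^2) y = 0:
  p(x) = 3/4,  q(x) = -x^2 + 4x - 9/2.
Indicial equation: r(r-1) + (3/4) r + (-9/2) = 0 -> roots r_1 = 9/4, r_2 = -2.
Take r = r_1 = 9/4. Let y(x) = x^r sum_{n>=0} a_n x^n with a_0 = 1.
Substitute y = x^r sum a_n x^n and match x^{r+n}. The recurrence is
  D(n) a_n + 4 a_{n-1} - 1 a_{n-2} = 0,  where D(n) = (r+n)(r+n-1) + (3/4)(r+n) + (-9/2).
  a_n = [-4 a_{n-1} + 1 a_{n-2}] / D(n).
Since the indicial polynomial factors as (r - r_1)(r - r_2), D(n) = (r_1 + n - r_1)(r_1 + n - r_2) = n(n + 17/4).
Evaluating step by step (a_0 = 1):
  n = 1: D(1) = 1(1 + 17/4) = 21/4; numerator = -4(1) = -4; a_1 = (-4)/(21/4) = -16/21
  n = 2: D(2) = 2(2 + 17/4) = 25/2; numerator = -4(-16/21) + 1(1) = 85/21; a_2 = (85/21)/(25/2) = 34/105
  n = 3: D(3) = 3(3 + 17/4) = 87/4; numerator = -4(34/105) + 1(-16/21) = -72/35; a_3 = (-72/35)/(87/4) = -96/1015
  n = 4: D(4) = 4(4 + 17/4) = 33; numerator = -4(-96/1015) + 1(34/105) = 2138/3045; a_4 = (2138/3045)/(33) = 2138/100485

r = 9/4; a_0 = 1; a_1 = -16/21; a_2 = 34/105; a_3 = -96/1015; a_4 = 2138/100485


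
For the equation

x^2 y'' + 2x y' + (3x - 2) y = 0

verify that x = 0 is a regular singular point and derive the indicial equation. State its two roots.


Divide by x^2 to reach normal form y'' + P_1(x) y' + P_2(x) y = 0 with P_1(x) = 2/x and P_2(x) = 3/x - 2/x^2.
x = 0 is a singular point because the y'-coefficient 2/x has a pole at x = 0 and the y-coefficient 3/x - 2/x^2 has a pole at x = 0.
It is a regular singular point because x P_1(x) = p(x) = 2 and x^2 P_2(x) = q(x) = 3x - 2 are polynomials, hence analytic at x = 0.
p(0) = 2,  q(0) = -2.
Indicial equation: r(r-1) + p(0) r + q(0) = 0, i.e. r^2 + (p(0) - 1) r + q(0) = 0, i.e. r^2 + 1 r - 2 = 0.
Discriminant: (1)^2 - 4(-2) = 9, so r = (-1 ± 3)/2.
Solving: r_1 = 1, r_2 = -2.

indicial: r^2 + 1 r - 2 = 0; roots r_1 = 1, r_2 = -2


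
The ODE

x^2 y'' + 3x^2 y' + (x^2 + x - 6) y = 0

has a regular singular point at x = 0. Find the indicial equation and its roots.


Divide by x^2 to reach normal form y'' + P_1(x) y' + P_2(x) y = 0 with P_1(x) = 3 and P_2(x) = 1 + 1/x - 6/x^2.
x = 0 is a singular point because the y-coefficient 1 + 1/x - 6/x^2 has a pole at x = 0.
It is a regular singular point because x P_1(x) = p(x) = 3x and x^2 P_2(x) = q(x) = x^2 + x - 6 are polynomials, hence analytic at x = 0.
p(0) = 0,  q(0) = -6.
Indicial equation: r(r-1) + p(0) r + q(0) = 0, i.e. r^2 + (p(0) - 1) r + q(0) = 0, i.e. r^2 - 1 r - 6 = 0.
Discriminant: (-1)^2 - 4(-6) = 25, so r = (1 ± 5)/2.
Solving: r_1 = 3, r_2 = -2.

indicial: r^2 - 1 r - 6 = 0; roots r_1 = 3, r_2 = -2


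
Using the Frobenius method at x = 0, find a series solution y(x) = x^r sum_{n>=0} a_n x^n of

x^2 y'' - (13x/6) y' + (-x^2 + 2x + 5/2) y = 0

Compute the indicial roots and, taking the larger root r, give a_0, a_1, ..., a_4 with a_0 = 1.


Write in Frobenius form y'' + (p(x)/x) y' + (q(x)/x^2) y = 0:
  p(x) = -13/6,  q(x) = -x^2 + 2x + 5/2.
Indicial equation: r(r-1) + (-13/6) r + (5/2) = 0 -> roots r_1 = 5/3, r_2 = 3/2.
Take r = r_1 = 5/3. Let y(x) = x^r sum_{n>=0} a_n x^n with a_0 = 1.
Substitute y = x^r sum a_n x^n and match x^{r+n}. The recurrence is
  D(n) a_n + 2 a_{n-1} - 1 a_{n-2} = 0,  where D(n) = (r+n)(r+n-1) + (-13/6)(r+n) + (5/2).
  a_n = [-2 a_{n-1} + 1 a_{n-2}] / D(n).
Since the indicial polynomial factors as (r - r_1)(r - r_2), D(n) = (r_1 + n - r_1)(r_1 + n - r_2) = n(n + 1/6).
Evaluating step by step (a_0 = 1):
  n = 1: D(1) = 1(1 + 1/6) = 7/6; numerator = -2(1) = -2; a_1 = (-2)/(7/6) = -12/7
  n = 2: D(2) = 2(2 + 1/6) = 13/3; numerator = -2(-12/7) + 1(1) = 31/7; a_2 = (31/7)/(13/3) = 93/91
  n = 3: D(3) = 3(3 + 1/6) = 19/2; numerator = -2(93/91) + 1(-12/7) = -342/91; a_3 = (-342/91)/(19/2) = -36/91
  n = 4: D(4) = 4(4 + 1/6) = 50/3; numerator = -2(-36/91) + 1(93/91) = 165/91; a_4 = (165/91)/(50/3) = 99/910

r = 5/3; a_0 = 1; a_1 = -12/7; a_2 = 93/91; a_3 = -36/91; a_4 = 99/910


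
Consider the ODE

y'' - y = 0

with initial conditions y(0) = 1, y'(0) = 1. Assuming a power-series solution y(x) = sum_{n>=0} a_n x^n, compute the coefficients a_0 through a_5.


Ansatz: y(x) = sum_{n>=0} a_n x^n, so y'(x) = sum_{n>=1} n a_n x^(n-1) and y''(x) = sum_{n>=2} n(n-1) a_n x^(n-2).
Substitute into P(x) y'' + Q(x) y' + R(x) y = 0 with P(x) = 1, Q(x) = 0, R(x) = -1, and match powers of x.
Initial conditions: a_0 = 1, a_1 = 1.
Setting the coefficient of each power of x to zero and solving order by order (substituting the coefficients already found):
  x^0: 2 a_2 - a_0 = 0  ->  2 a_2 = a_0 = 1  ->  a_2 = 1/2
  x^1: 6 a_3 - a_1 = 0  ->  6 a_3 = a_1 = 1  ->  a_3 = 1/6
  x^2: 12 a_4 - a_2 = 0  ->  12 a_4 = a_2 = 1/2  ->  a_4 = 1/24
  x^3: 20 a_5 - a_3 = 0  ->  20 a_5 = a_3 = 1/6  ->  a_5 = 1/120
Truncated series: y(x) = 1 + x + (1/2) x^2 + (1/6) x^3 + (1/24) x^4 + (1/120) x^5 + O(x^6).

a_0 = 1; a_1 = 1; a_2 = 1/2; a_3 = 1/6; a_4 = 1/24; a_5 = 1/120


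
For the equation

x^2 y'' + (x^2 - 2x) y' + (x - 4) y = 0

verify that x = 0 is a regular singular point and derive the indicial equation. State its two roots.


Divide by x^2 to reach normal form y'' + P_1(x) y' + P_2(x) y = 0 with P_1(x) = 1 - 2/x and P_2(x) = 1/x - 4/x^2.
x = 0 is a singular point because the y'-coefficient 1 - 2/x has a pole at x = 0 and the y-coefficient 1/x - 4/x^2 has a pole at x = 0.
It is a regular singular point because x P_1(x) = p(x) = x - 2 and x^2 P_2(x) = q(x) = x - 4 are polynomials, hence analytic at x = 0.
p(0) = -2,  q(0) = -4.
Indicial equation: r(r-1) + p(0) r + q(0) = 0, i.e. r^2 + (p(0) - 1) r + q(0) = 0, i.e. r^2 - 3 r - 4 = 0.
Discriminant: (-3)^2 - 4(-4) = 25, so r = (3 ± 5)/2.
Solving: r_1 = 4, r_2 = -1.

indicial: r^2 - 3 r - 4 = 0; roots r_1 = 4, r_2 = -1


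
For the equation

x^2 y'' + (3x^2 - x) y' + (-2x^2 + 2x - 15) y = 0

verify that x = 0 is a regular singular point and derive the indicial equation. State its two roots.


Divide by x^2 to reach normal form y'' + P_1(x) y' + P_2(x) y = 0 with P_1(x) = 3 - 1/x and P_2(x) = -2 + 2/x - 15/x^2.
x = 0 is a singular point because the y'-coefficient 3 - 1/x has a pole at x = 0 and the y-coefficient -2 + 2/x - 15/x^2 has a pole at x = 0.
It is a regular singular point because x P_1(x) = p(x) = 3x - 1 and x^2 P_2(x) = q(x) = -2x^2 + 2x - 15 are polynomials, hence analytic at x = 0.
p(0) = -1,  q(0) = -15.
Indicial equation: r(r-1) + p(0) r + q(0) = 0, i.e. r^2 + (p(0) - 1) r + q(0) = 0, i.e. r^2 - 2 r - 15 = 0.
Discriminant: (-2)^2 - 4(-15) = 64, so r = (2 ± 8)/2.
Solving: r_1 = 5, r_2 = -3.

indicial: r^2 - 2 r - 15 = 0; roots r_1 = 5, r_2 = -3


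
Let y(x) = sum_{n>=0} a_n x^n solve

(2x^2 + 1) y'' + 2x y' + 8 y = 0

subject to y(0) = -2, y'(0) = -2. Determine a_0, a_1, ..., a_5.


Ansatz: y(x) = sum_{n>=0} a_n x^n, so y'(x) = sum_{n>=1} n a_n x^(n-1) and y''(x) = sum_{n>=2} n(n-1) a_n x^(n-2).
Substitute into P(x) y'' + Q(x) y' + R(x) y = 0 with P(x) = 2x^2 + 1, Q(x) = 2x, R(x) = 8, and match powers of x.
Initial conditions: a_0 = -2, a_1 = -2.
Setting the coefficient of each power of x to zero and solving order by order (substituting the coefficients already found):
  x^0: 2 a_2 + 8 a_0 = 0  ->  2 a_2 = -8 a_0 = 16  ->  a_2 = 8
  x^1: 6 a_3 + 10 a_1 = 0  ->  6 a_3 = -10 a_1 = 20  ->  a_3 = 10/3
  x^2: 12 a_4 + 16 a_2 = 0  ->  12 a_4 = -16 a_2 = -128  ->  a_4 = -32/3
  x^3: 20 a_5 + 26 a_3 = 0  ->  20 a_5 = -26 a_3 = -260/3  ->  a_5 = -13/3
Truncated series: y(x) = -2 - 2 x + 8 x^2 + (10/3) x^3 - (32/3) x^4 - (13/3) x^5 + O(x^6).

a_0 = -2; a_1 = -2; a_2 = 8; a_3 = 10/3; a_4 = -32/3; a_5 = -13/3


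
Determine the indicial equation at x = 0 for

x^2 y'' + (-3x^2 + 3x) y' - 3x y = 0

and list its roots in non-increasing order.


Divide by x^2 to reach normal form y'' + P_1(x) y' + P_2(x) y = 0 with P_1(x) = -3 + 3/x and P_2(x) = -3/x.
x = 0 is a singular point because the y'-coefficient -3 + 3/x has a pole at x = 0 and the y-coefficient -3/x has a pole at x = 0.
It is a regular singular point because x P_1(x) = p(x) = 3 - 3x and x^2 P_2(x) = q(x) = -3x are polynomials, hence analytic at x = 0.
p(0) = 3,  q(0) = 0.
Indicial equation: r(r-1) + p(0) r + q(0) = 0, i.e. r^2 + (p(0) - 1) r + q(0) = 0, i.e. r^2 + 2 r = 0.
Discriminant: (2)^2 - 4(0) = 4, so r = (-2 ± 2)/2.
Solving: r_1 = 0, r_2 = -2.

indicial: r^2 + 2 r = 0; roots r_1 = 0, r_2 = -2


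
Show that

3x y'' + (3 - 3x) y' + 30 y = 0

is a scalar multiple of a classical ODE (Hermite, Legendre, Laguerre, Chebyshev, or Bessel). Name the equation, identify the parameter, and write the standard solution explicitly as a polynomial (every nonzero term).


All three coefficients share the factor 3; dividing through by 3 gives  x y'' + (1 - x) y' + 10 y = 0.
This matches the Laguerre equation x y'' + (1 - x) y' + n y = 0 with n = 10; the polynomial solution is L_10(x).
With y = sum_k a_k x^k, matching x^k gives (k+1)k a_{k+1} + (k+1) a_{k+1} - k a_k + n a_k = 0, i.e. (k+1)^2 a_{k+1} = (k - n) a_k = (k - 10) a_k. The right side vanishes at k = 10, so the series terminates at degree 10.
Standard normalization L_n(0) = 1 gives a_0 = 1. Work upward with a_{k+1} = (k - 10) a_k / (k+1)^2:
  a_1 = (0 - 10)(1) / 1^2 = -10/1 = -10
  a_2 = (1 - 10)(-10) / 2^2 = 90/4 = 45/2
  a_3 = (2 - 10)(45/2) / 3^2 = -180/9 = -20
  a_4 = (3 - 10)(-20) / 4^2 = 140/16 = 35/4
  a_5 = (4 - 10)(35/4) / 5^2 = (-105/2)/25 = -21/10
  a_6 = (5 - 10)(-21/10) / 6^2 = (21/2)/36 = 7/24
  a_7 = (6 - 10)(7/24) / 7^2 = (-7/6)/49 = -1/42
  a_8 = (7 - 10)(-1/42) / 8^2 = (1/14)/64 = 1/896
  a_9 = (8 - 10)(1/896) / 9^2 = (-1/448)/81 = -1/36288
  a_10 = (9 - 10)(-1/36288) / 10^2 = (1/36288)/100 = 1/3628800
Hence L_10(x) = x^10/3628800 - x^9/36288 + x^8/896 - x^7/42 + 7 x^6/24 - 21 x^5/10 + 35 x^4/4 - 20 x^3 + 45 x^2/2 - 10 x + 1.

L_10(x); series = x^10/3628800 - x^9/36288 + x^8/896 - x^7/42 + 7 x^6/24 - 21 x^5/10 + 35 x^4/4 - 20 x^3 + 45 x^2/2 - 10 x + 1


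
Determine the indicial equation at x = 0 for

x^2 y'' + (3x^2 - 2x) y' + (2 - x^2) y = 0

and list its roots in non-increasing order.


Divide by x^2 to reach normal form y'' + P_1(x) y' + P_2(x) y = 0 with P_1(x) = 3 - 2/x and P_2(x) = -1 + 2/x^2.
x = 0 is a singular point because the y'-coefficient 3 - 2/x has a pole at x = 0 and the y-coefficient -1 + 2/x^2 has a pole at x = 0.
It is a regular singular point because x P_1(x) = p(x) = 3x - 2 and x^2 P_2(x) = q(x) = 2 - x^2 are polynomials, hence analytic at x = 0.
p(0) = -2,  q(0) = 2.
Indicial equation: r(r-1) + p(0) r + q(0) = 0, i.e. r^2 + (p(0) - 1) r + q(0) = 0, i.e. r^2 - 3 r + 2 = 0.
Discriminant: (-3)^2 - 4(2) = 1, so r = (3 ± 1)/2.
Solving: r_1 = 2, r_2 = 1.

indicial: r^2 - 3 r + 2 = 0; roots r_1 = 2, r_2 = 1


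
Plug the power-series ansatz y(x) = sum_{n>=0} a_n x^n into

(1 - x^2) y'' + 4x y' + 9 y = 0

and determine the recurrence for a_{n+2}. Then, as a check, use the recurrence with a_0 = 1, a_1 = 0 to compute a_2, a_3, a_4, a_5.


Substitute y = sum_n a_n x^n.
(1 - 1 x^2) y'' contributes (n+2)(n+1) a_{n+2} - n(n-1) a_n at x^n.
4 x y'(x) contributes 4 n a_n at x^n.
9 y(x) contributes 9 a_n at x^n.
Matching x^n: (n+2)(n+1) a_{n+2} + (-n(n-1) + 4 n + 9) a_n = 0.
Thus a_{n+2} = (n(n-1) - 4 n - 9) / ((n+1)(n+2)) * a_n.

Check with a_0 = 1, a_1 = 0 (apply the recurrence for n = 0, 1, 2, 3): a_0 = 1, a_1 = 0, a_2 = -9/2, a_3 = 0, a_4 = 45/8, a_5 = 0.

a_(n+2) = (n(n-1) - 4 n - 9) / ((n+1)(n+2)) * a_n; check: a_0 = 1, a_1 = 0, a_2 = -9/2, a_3 = 0, a_4 = 45/8, a_5 = 0


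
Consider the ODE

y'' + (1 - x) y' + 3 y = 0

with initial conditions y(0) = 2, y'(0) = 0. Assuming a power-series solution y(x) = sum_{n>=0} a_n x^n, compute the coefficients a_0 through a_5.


Ansatz: y(x) = sum_{n>=0} a_n x^n, so y'(x) = sum_{n>=1} n a_n x^(n-1) and y''(x) = sum_{n>=2} n(n-1) a_n x^(n-2).
Substitute into P(x) y'' + Q(x) y' + R(x) y = 0 with P(x) = 1, Q(x) = 1 - x, R(x) = 3, and match powers of x.
Initial conditions: a_0 = 2, a_1 = 0.
Setting the coefficient of each power of x to zero and solving order by order (substituting the coefficients already found):
  x^0: 2 a_2 + a_1 + 3 a_0 = 0  ->  2 a_2 = -a_1 - 3 a_0 = -6  ->  a_2 = -3
  x^1: 6 a_3 + 2 a_2 + 2 a_1 = 0  ->  6 a_3 = -2 a_2 - 2 a_1 = 6  ->  a_3 = 1
  x^2: 12 a_4 + 3 a_3 + a_2 = 0  ->  12 a_4 = -3 a_3 - a_2 = 0  ->  a_4 = 0
  x^3: 20 a_5 + 4 a_4 = 0  ->  20 a_5 = -4 a_4 = 0  ->  a_5 = 0
Truncated series: y(x) = 2 - 3 x^2 + x^3 + O(x^6).

a_0 = 2; a_1 = 0; a_2 = -3; a_3 = 1; a_4 = 0; a_5 = 0


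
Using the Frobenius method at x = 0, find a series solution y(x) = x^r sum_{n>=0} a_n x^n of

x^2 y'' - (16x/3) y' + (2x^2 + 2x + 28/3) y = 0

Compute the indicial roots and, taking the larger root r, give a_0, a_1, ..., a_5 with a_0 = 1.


Write in Frobenius form y'' + (p(x)/x) y' + (q(x)/x^2) y = 0:
  p(x) = -16/3,  q(x) = 2x^2 + 2x + 28/3.
Indicial equation: r(r-1) + (-16/3) r + (28/3) = 0 -> roots r_1 = 4, r_2 = 7/3.
Take r = r_1 = 4. Let y(x) = x^r sum_{n>=0} a_n x^n with a_0 = 1.
Substitute y = x^r sum a_n x^n and match x^{r+n}. The recurrence is
  D(n) a_n + 2 a_{n-1} + 2 a_{n-2} = 0,  where D(n) = (r+n)(r+n-1) + (-16/3)(r+n) + (28/3).
  a_n = [-2 a_{n-1} - 2 a_{n-2}] / D(n).
Since the indicial polynomial factors as (r - r_1)(r - r_2), D(n) = (r_1 + n - r_1)(r_1 + n - r_2) = n(n + 5/3).
Evaluating step by step (a_0 = 1):
  n = 1: D(1) = 1(1 + 5/3) = 8/3; numerator = -2(1) = -2; a_1 = (-2)/(8/3) = -3/4
  n = 2: D(2) = 2(2 + 5/3) = 22/3; numerator = -2(-3/4) - 2(1) = -1/2; a_2 = (-1/2)/(22/3) = -3/44
  n = 3: D(3) = 3(3 + 5/3) = 14; numerator = -2(-3/44) - 2(-3/4) = 18/11; a_3 = (18/11)/(14) = 9/77
  n = 4: D(4) = 4(4 + 5/3) = 68/3; numerator = -2(9/77) - 2(-3/44) = -15/154; a_4 = (-15/154)/(68/3) = -45/10472
  n = 5: D(5) = 5(5 + 5/3) = 100/3; numerator = -2(-45/10472) - 2(9/77) = -1179/5236; a_5 = (-1179/5236)/(100/3) = -3537/523600

r = 4; a_0 = 1; a_1 = -3/4; a_2 = -3/44; a_3 = 9/77; a_4 = -45/10472; a_5 = -3537/523600


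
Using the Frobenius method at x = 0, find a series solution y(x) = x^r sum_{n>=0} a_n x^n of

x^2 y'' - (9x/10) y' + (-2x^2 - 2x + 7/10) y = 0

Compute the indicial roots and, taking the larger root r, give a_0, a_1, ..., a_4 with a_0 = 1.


Write in Frobenius form y'' + (p(x)/x) y' + (q(x)/x^2) y = 0:
  p(x) = -9/10,  q(x) = -2x^2 - 2x + 7/10.
Indicial equation: r(r-1) + (-9/10) r + (7/10) = 0 -> roots r_1 = 7/5, r_2 = 1/2.
Take r = r_1 = 7/5. Let y(x) = x^r sum_{n>=0} a_n x^n with a_0 = 1.
Substitute y = x^r sum a_n x^n and match x^{r+n}. The recurrence is
  D(n) a_n - 2 a_{n-1} - 2 a_{n-2} = 0,  where D(n) = (r+n)(r+n-1) + (-9/10)(r+n) + (7/10).
  a_n = [2 a_{n-1} + 2 a_{n-2}] / D(n).
Since the indicial polynomial factors as (r - r_1)(r - r_2), D(n) = (r_1 + n - r_1)(r_1 + n - r_2) = n(n + 9/10).
Evaluating step by step (a_0 = 1):
  n = 1: D(1) = 1(1 + 9/10) = 19/10; numerator = 2(1) = 2; a_1 = (2)/(19/10) = 20/19
  n = 2: D(2) = 2(2 + 9/10) = 29/5; numerator = 2(20/19) + 2(1) = 78/19; a_2 = (78/19)/(29/5) = 390/551
  n = 3: D(3) = 3(3 + 9/10) = 117/10; numerator = 2(390/551) + 2(20/19) = 1940/551; a_3 = (1940/551)/(117/10) = 19400/64467
  n = 4: D(4) = 4(4 + 9/10) = 98/5; numerator = 2(19400/64467) + 2(390/551) = 130060/64467; a_4 = (130060/64467)/(98/5) = 46450/451269

r = 7/5; a_0 = 1; a_1 = 20/19; a_2 = 390/551; a_3 = 19400/64467; a_4 = 46450/451269


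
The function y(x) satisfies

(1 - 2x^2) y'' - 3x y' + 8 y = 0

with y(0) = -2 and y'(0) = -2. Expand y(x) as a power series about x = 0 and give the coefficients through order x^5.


Ansatz: y(x) = sum_{n>=0} a_n x^n, so y'(x) = sum_{n>=1} n a_n x^(n-1) and y''(x) = sum_{n>=2} n(n-1) a_n x^(n-2).
Substitute into P(x) y'' + Q(x) y' + R(x) y = 0 with P(x) = 1 - 2x^2, Q(x) = -3x, R(x) = 8, and match powers of x.
Initial conditions: a_0 = -2, a_1 = -2.
Setting the coefficient of each power of x to zero and solving order by order (substituting the coefficients already found):
  x^0: 2 a_2 + 8 a_0 = 0  ->  2 a_2 = -8 a_0 = 16  ->  a_2 = 8
  x^1: 6 a_3 + 5 a_1 = 0  ->  6 a_3 = -5 a_1 = 10  ->  a_3 = 5/3
  x^2: 12 a_4 - 2 a_2 = 0  ->  12 a_4 = 2 a_2 = 16  ->  a_4 = 4/3
  x^3: 20 a_5 - 13 a_3 = 0  ->  20 a_5 = 13 a_3 = 65/3  ->  a_5 = 13/12
Truncated series: y(x) = -2 - 2 x + 8 x^2 + (5/3) x^3 + (4/3) x^4 + (13/12) x^5 + O(x^6).

a_0 = -2; a_1 = -2; a_2 = 8; a_3 = 5/3; a_4 = 4/3; a_5 = 13/12


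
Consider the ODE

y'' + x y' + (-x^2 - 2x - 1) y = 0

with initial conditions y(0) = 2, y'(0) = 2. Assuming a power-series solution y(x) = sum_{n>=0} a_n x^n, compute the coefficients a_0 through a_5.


Ansatz: y(x) = sum_{n>=0} a_n x^n, so y'(x) = sum_{n>=1} n a_n x^(n-1) and y''(x) = sum_{n>=2} n(n-1) a_n x^(n-2).
Substitute into P(x) y'' + Q(x) y' + R(x) y = 0 with P(x) = 1, Q(x) = x, R(x) = -x^2 - 2x - 1, and match powers of x.
Initial conditions: a_0 = 2, a_1 = 2.
Setting the coefficient of each power of x to zero and solving order by order (substituting the coefficients already found):
  x^0: 2 a_2 - a_0 = 0  ->  2 a_2 = a_0 = 2  ->  a_2 = 1
  x^1: 6 a_3 - 2 a_0 = 0  ->  6 a_3 = 2 a_0 = 4  ->  a_3 = 2/3
  x^2: 12 a_4 + a_2 - 2 a_1 - a_0 = 0  ->  12 a_4 = -a_2 + 2 a_1 + a_0 = 5  ->  a_4 = 5/12
  x^3: 20 a_5 + 2 a_3 - 2 a_2 - a_1 = 0  ->  20 a_5 = -2 a_3 + 2 a_2 + a_1 = 8/3  ->  a_5 = 2/15
Truncated series: y(x) = 2 + 2 x + x^2 + (2/3) x^3 + (5/12) x^4 + (2/15) x^5 + O(x^6).

a_0 = 2; a_1 = 2; a_2 = 1; a_3 = 2/3; a_4 = 5/12; a_5 = 2/15


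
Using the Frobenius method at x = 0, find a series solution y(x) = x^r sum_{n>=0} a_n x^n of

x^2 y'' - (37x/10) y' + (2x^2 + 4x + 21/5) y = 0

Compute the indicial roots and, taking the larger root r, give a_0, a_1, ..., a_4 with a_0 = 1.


Write in Frobenius form y'' + (p(x)/x) y' + (q(x)/x^2) y = 0:
  p(x) = -37/10,  q(x) = 2x^2 + 4x + 21/5.
Indicial equation: r(r-1) + (-37/10) r + (21/5) = 0 -> roots r_1 = 7/2, r_2 = 6/5.
Take r = r_1 = 7/2. Let y(x) = x^r sum_{n>=0} a_n x^n with a_0 = 1.
Substitute y = x^r sum a_n x^n and match x^{r+n}. The recurrence is
  D(n) a_n + 4 a_{n-1} + 2 a_{n-2} = 0,  where D(n) = (r+n)(r+n-1) + (-37/10)(r+n) + (21/5).
  a_n = [-4 a_{n-1} - 2 a_{n-2}] / D(n).
Since the indicial polynomial factors as (r - r_1)(r - r_2), D(n) = (r_1 + n - r_1)(r_1 + n - r_2) = n(n + 23/10).
Evaluating step by step (a_0 = 1):
  n = 1: D(1) = 1(1 + 23/10) = 33/10; numerator = -4(1) = -4; a_1 = (-4)/(33/10) = -40/33
  n = 2: D(2) = 2(2 + 23/10) = 43/5; numerator = -4(-40/33) - 2(1) = 94/33; a_2 = (94/33)/(43/5) = 470/1419
  n = 3: D(3) = 3(3 + 23/10) = 159/10; numerator = -4(470/1419) - 2(-40/33) = 520/473; a_3 = (520/473)/(159/10) = 5200/75207
  n = 4: D(4) = 4(4 + 23/10) = 126/5; numerator = -4(5200/75207) - 2(470/1419) = -2140/2279; a_4 = (-2140/2279)/(126/5) = -5350/143577

r = 7/2; a_0 = 1; a_1 = -40/33; a_2 = 470/1419; a_3 = 5200/75207; a_4 = -5350/143577


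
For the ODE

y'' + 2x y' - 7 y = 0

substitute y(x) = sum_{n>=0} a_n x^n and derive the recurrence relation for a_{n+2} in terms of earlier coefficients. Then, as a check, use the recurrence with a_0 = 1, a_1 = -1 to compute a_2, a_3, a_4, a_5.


Substitute y = sum_n a_n x^n.
y''(x) has coefficient (n+2)(n+1) a_{n+2} at x^n;
2 x y'(x) has coefficient 2 n a_n at x^n (shift);
-7 y(x) has coefficient -7 a_n at x^n.
Matching x^n: (n+2)(n+1) a_{n+2} + (2n - 7) a_n = 0.
Thus a_{n+2} = (-2n + 7) / ((n+1)(n+2)) * a_n.

Check with a_0 = 1, a_1 = -1 (apply the recurrence for n = 0, 1, 2, 3): a_0 = 1, a_1 = -1, a_2 = 7/2, a_3 = -5/6, a_4 = 7/8, a_5 = -1/24.

a_(n+2) = (-2n + 7) / ((n+1)(n+2)) * a_n; check: a_0 = 1, a_1 = -1, a_2 = 7/2, a_3 = -5/6, a_4 = 7/8, a_5 = -1/24


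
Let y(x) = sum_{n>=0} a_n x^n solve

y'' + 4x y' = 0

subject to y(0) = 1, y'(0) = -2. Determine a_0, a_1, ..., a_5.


Ansatz: y(x) = sum_{n>=0} a_n x^n, so y'(x) = sum_{n>=1} n a_n x^(n-1) and y''(x) = sum_{n>=2} n(n-1) a_n x^(n-2).
Substitute into P(x) y'' + Q(x) y' + R(x) y = 0 with P(x) = 1, Q(x) = 4x, R(x) = 0, and match powers of x.
Initial conditions: a_0 = 1, a_1 = -2.
Setting the coefficient of each power of x to zero and solving order by order (substituting the coefficients already found):
  x^0: 2 a_2 = 0  ->  a_2 = 0
  x^1: 6 a_3 + 4 a_1 = 0  ->  6 a_3 = -4 a_1 = 8  ->  a_3 = 4/3
  x^2: 12 a_4 + 8 a_2 = 0  ->  12 a_4 = -8 a_2 = 0  ->  a_4 = 0
  x^3: 20 a_5 + 12 a_3 = 0  ->  20 a_5 = -12 a_3 = -16  ->  a_5 = -4/5
Truncated series: y(x) = 1 - 2 x + (4/3) x^3 - (4/5) x^5 + O(x^6).

a_0 = 1; a_1 = -2; a_2 = 0; a_3 = 4/3; a_4 = 0; a_5 = -4/5
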